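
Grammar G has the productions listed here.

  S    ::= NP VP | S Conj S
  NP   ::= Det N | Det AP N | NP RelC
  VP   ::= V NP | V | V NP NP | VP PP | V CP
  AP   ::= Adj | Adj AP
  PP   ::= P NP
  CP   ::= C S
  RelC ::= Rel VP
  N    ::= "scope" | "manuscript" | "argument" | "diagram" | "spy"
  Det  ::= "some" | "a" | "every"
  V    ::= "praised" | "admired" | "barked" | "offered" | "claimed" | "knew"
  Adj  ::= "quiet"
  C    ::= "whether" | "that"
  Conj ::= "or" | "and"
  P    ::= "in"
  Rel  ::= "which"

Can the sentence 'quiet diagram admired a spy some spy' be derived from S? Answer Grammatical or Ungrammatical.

For S → NP VP, no prefix of the string parses as an NP. The alternative S rule S → S Conj S likewise has no satisfying split.

Ungrammatical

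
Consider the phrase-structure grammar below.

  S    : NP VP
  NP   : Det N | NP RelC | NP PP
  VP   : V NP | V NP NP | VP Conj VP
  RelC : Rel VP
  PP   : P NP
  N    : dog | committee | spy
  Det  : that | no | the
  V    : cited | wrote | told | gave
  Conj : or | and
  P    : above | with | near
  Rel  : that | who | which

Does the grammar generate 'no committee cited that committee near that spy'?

[S [NP [Det no] [N committee]] [VP [V cited] [NP [NP [Det that] [N committee]] [PP [P near] [NP [Det that] [N spy]]]]]]
Every word is introduced by a lexical rule and the phrasal rules combine the resulting categories into a single S.

Grammatical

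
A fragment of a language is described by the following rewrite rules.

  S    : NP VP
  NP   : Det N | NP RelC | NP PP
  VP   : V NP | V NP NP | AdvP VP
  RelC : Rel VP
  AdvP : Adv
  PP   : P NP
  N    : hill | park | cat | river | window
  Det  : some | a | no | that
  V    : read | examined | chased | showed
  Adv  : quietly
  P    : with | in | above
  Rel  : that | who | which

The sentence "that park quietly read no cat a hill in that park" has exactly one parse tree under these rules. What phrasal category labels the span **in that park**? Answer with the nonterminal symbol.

PP

S
  NP
    Det: that
    N: park
  VP
    AdvP
      Adv: quietly
    VP
      V: read
      NP
        Det: no
        N: cat
      NP
        NP
          Det: a
          N: hill
        PP
          P: in
          NP
            Det: that
            N: park
The span 'in that park' is the PP node built by PP → P NP.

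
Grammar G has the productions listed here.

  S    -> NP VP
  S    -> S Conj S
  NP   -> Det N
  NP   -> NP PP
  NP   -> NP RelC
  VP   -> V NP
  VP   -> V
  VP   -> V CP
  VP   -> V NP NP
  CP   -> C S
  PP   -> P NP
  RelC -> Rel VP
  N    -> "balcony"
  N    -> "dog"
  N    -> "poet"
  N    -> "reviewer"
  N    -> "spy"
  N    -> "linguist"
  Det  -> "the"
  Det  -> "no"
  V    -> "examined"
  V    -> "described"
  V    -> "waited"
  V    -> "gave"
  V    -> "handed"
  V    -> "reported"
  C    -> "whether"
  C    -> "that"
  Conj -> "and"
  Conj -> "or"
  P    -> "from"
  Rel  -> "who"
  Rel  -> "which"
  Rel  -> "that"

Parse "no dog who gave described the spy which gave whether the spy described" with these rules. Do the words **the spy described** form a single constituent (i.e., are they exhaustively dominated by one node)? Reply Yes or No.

Yes

[S [NP [NP [Det no] [N dog]] [RelC [Rel who] [VP [V gave]]]] [VP [V described] [NP [NP [Det the] [N spy]] [RelC [Rel which] [VP [V gave] [CP [C whether] [S [NP [Det the] [N spy]] [VP [V described]]]]]]]]]
The words 'the spy described' are exhaustively dominated by a single S node (built by S → NP VP), so they form a constituent.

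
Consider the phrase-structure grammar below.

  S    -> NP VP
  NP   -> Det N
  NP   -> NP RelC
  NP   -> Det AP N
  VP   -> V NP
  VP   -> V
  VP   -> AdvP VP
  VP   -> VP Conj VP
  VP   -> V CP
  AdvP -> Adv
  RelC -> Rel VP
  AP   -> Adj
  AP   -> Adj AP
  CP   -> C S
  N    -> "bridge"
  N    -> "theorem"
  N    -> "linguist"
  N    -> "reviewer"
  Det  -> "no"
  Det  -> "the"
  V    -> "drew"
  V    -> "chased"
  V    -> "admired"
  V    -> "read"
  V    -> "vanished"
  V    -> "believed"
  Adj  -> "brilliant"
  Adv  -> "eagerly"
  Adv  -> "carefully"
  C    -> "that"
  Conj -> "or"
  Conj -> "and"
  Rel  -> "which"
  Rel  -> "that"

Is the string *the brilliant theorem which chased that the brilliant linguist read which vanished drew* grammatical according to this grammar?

Grammatical

[S [NP [NP [NP [Det the] [AP [Adj brilliant]] [N theorem]] [RelC [Rel which] [VP [V chased] [CP [C that] [S [NP [Det the] [AP [Adj brilliant]] [N linguist]] [VP [V read]]]]]]] [RelC [Rel which] [VP [V vanished]]]] [VP [V drew]]]
Every word is introduced by a lexical rule and the phrasal rules combine the resulting categories into a single S.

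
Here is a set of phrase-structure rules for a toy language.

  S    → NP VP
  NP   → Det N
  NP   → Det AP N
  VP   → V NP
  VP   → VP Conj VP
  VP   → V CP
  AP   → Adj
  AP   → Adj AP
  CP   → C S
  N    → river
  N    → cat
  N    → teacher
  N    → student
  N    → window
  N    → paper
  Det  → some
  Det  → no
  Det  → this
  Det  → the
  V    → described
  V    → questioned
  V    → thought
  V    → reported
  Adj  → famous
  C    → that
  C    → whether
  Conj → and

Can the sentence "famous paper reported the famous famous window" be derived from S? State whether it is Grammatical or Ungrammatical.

Ungrammatical

For S → NP VP, no prefix of the string parses as an NP.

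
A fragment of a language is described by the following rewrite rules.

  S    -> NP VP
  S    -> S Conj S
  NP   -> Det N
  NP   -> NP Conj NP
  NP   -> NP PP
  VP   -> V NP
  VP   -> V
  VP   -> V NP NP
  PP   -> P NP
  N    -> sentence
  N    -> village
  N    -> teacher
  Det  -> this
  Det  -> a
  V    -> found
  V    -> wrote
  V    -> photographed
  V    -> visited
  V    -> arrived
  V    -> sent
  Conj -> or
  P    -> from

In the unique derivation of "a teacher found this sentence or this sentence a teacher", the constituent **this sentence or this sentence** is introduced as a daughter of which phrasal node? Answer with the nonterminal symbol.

VP

[S [NP [Det a] [N teacher]] [VP [V found] [NP [NP [Det this] [N sentence]] [Conj or] [NP [Det this] [N sentence]]] [NP [Det a] [N teacher]]]]
The span 'this sentence or this sentence' is the NP node built by NP → NP Conj NP.
Its mother is the VP built by VP → V NP NP.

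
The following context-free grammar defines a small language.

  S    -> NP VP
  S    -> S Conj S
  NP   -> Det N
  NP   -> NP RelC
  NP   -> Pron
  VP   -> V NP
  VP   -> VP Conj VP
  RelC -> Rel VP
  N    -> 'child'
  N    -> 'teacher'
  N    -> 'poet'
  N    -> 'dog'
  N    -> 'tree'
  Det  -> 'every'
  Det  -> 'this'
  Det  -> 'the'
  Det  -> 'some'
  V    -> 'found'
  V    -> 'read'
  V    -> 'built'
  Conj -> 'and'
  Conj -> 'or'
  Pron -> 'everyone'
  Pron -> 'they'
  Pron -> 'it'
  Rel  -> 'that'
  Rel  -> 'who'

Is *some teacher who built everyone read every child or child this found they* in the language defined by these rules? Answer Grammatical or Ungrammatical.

Ungrammatical

A Conj word can never sit immediately before an N word in any string this grammar generates, so the substring 'or child' rules out a derivation.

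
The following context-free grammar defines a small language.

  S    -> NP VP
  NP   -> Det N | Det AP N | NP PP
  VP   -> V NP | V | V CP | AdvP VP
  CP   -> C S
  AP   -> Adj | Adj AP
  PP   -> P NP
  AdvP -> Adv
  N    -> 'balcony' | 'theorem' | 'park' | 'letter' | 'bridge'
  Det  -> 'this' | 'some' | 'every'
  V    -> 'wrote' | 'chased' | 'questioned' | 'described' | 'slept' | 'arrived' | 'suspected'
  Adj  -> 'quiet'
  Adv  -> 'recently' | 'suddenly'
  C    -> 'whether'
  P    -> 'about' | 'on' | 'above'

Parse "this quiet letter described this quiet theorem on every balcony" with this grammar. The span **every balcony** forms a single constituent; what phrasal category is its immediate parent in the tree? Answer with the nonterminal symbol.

PP

S
  NP
    Det: this
    AP
      Adj: quiet
    N: letter
  VP
    V: described
    NP
      NP
        Det: this
        AP
          Adj: quiet
        N: theorem
      PP
        P: on
        NP
          Det: every
          N: balcony
The span 'every balcony' is the NP node built by NP → Det N.
Its mother is the PP built by PP → P NP.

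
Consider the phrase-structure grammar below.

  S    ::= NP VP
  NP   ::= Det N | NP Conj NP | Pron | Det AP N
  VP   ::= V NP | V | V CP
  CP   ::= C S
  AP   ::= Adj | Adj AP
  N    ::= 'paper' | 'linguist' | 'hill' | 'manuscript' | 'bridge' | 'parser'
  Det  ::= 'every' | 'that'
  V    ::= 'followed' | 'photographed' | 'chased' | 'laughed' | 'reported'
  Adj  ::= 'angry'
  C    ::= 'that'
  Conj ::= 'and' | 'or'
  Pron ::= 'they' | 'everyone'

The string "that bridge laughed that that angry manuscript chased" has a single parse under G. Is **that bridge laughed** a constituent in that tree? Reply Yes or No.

No

[S [NP [Det that] [N bridge]] [VP [V laughed] [CP [C that] [S [NP [Det that] [AP [Adj angry]] [N manuscript]] [VP [V chased]]]]]]
The smallest constituent containing 'that bridge laughed' is the S spanning 'that bridge laughed that that angry manuscript chased'; no single node in the tree dominates exactly the given words.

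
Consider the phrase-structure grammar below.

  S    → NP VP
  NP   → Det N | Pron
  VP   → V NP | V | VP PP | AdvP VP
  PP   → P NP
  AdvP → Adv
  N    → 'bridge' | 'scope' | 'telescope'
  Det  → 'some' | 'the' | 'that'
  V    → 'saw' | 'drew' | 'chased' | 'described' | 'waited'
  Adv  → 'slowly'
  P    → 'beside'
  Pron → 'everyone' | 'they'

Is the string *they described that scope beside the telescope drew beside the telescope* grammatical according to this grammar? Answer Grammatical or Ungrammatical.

For S → NP VP, the only prefix that parses as NP is 'they', but the remainder 'described that scope beside the telescope drew beside the telescope' is not a VP under these rules.

Ungrammatical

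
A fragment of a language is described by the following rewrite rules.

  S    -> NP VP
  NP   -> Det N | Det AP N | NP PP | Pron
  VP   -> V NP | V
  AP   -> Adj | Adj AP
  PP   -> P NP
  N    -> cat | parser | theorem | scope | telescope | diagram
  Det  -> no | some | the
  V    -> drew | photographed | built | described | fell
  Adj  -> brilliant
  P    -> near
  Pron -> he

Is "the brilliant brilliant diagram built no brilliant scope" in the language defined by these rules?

Grammatical

[S [NP [Det the] [AP [Adj brilliant] [AP [Adj brilliant]]] [N diagram]] [VP [V built] [NP [Det no] [AP [Adj brilliant]] [N scope]]]]
Each bracket corresponds to one application of a listed rule, so the string is derivable from S.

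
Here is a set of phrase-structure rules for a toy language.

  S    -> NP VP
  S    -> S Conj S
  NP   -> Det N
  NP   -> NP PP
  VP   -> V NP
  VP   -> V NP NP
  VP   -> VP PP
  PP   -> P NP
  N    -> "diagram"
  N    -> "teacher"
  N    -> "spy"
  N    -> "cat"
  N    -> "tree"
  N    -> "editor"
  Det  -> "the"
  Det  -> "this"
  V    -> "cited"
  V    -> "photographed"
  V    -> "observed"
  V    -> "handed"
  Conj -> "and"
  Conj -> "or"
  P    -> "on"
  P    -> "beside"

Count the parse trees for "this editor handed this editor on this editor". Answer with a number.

The two bracketings:
[S [NP [Det this] [N editor]] [VP [V handed] [NP [NP [Det this] [N editor]] [PP [P on] [NP [Det this] [N editor]]]]]]
[S [NP [Det this] [N editor]] [VP [VP [V handed] [NP [Det this] [N editor]]] [PP [P on] [NP [Det this] [N editor]]]]]
The difference turns on whether NP → NP PP is used at the relevant span, versus an alternative expansion of NP.

2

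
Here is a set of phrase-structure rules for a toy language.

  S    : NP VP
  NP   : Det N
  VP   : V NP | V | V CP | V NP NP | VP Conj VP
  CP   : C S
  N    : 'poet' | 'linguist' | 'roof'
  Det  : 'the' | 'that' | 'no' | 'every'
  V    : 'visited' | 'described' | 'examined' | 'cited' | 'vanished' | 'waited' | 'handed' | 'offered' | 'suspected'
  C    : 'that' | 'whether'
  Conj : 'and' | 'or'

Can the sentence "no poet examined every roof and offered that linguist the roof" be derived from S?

S
  NP
    Det: no
    N: poet
  VP
    VP
      V: examined
      NP
        Det: every
        N: roof
    Conj: and
    VP
      V: offered
      NP
        Det: that
        N: linguist
      NP
        Det: the
        N: roof
Every word is introduced by a lexical rule and the phrasal rules combine the resulting categories into a single S.

Grammatical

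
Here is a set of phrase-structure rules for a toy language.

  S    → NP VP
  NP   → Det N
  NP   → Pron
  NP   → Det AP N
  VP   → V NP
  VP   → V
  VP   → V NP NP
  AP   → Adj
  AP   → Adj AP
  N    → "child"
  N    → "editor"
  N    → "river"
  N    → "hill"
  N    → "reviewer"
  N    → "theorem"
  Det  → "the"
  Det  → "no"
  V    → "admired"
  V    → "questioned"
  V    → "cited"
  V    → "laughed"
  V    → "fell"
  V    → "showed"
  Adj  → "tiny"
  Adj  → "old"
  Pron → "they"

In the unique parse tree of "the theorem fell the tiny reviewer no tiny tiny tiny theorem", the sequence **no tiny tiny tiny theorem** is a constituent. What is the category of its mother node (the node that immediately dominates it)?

VP

S
  NP
    Det: the
    N: theorem
  VP
    V: fell
    NP
      Det: the
      AP
        Adj: tiny
      N: reviewer
    NP
      Det: no
      AP
        Adj: tiny
        AP
          Adj: tiny
          AP
            Adj: tiny
      N: theorem
The span 'no tiny tiny tiny theorem' is the NP node built by NP → Det AP N.
Its mother is the VP built by VP → V NP NP.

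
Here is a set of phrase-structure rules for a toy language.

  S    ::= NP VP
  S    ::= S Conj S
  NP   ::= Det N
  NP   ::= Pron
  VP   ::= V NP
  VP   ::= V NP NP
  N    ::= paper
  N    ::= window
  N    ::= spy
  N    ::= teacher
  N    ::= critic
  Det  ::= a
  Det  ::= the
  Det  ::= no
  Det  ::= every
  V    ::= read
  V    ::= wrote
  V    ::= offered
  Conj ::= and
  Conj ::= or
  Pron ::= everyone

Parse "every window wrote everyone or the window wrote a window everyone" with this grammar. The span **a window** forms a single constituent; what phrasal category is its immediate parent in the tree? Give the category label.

[S [S [NP [Det every] [N window]] [VP [V wrote] [NP [Pron everyone]]]] [Conj or] [S [NP [Det the] [N window]] [VP [V wrote] [NP [Det a] [N window]] [NP [Pron everyone]]]]]
The span 'a window' is the NP node built by NP → Det N.
Its mother is the VP built by VP → V NP NP.

VP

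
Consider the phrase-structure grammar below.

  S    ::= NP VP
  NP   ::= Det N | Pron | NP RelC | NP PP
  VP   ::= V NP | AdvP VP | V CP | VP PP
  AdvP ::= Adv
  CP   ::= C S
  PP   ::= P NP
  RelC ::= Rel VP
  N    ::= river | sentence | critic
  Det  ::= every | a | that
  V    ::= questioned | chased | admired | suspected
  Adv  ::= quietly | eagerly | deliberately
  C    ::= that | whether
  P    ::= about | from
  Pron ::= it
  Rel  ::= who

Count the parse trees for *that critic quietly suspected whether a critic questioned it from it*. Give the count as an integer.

Two of the 4 distinct bracketings:
[S [NP [Det that] [N critic]] [VP [AdvP [Adv quietly]] [VP [V suspected] [CP [C whether] [S [NP [Det a] [N critic]] [VP [V questioned] [NP [NP [Pron it]] [PP [P from] [NP [Pron it]]]]]]]]]]
[S [NP [Det that] [N critic]] [VP [AdvP [Adv quietly]] [VP [V suspected] [CP [C whether] [S [NP [Det a] [N critic]] [VP [VP [V questioned] [NP [Pron it]]] [PP [P from] [NP [Pron it]]]]]]]]]
The difference turns on whether NP → NP PP is used at the relevant span, versus an alternative expansion of NP.

4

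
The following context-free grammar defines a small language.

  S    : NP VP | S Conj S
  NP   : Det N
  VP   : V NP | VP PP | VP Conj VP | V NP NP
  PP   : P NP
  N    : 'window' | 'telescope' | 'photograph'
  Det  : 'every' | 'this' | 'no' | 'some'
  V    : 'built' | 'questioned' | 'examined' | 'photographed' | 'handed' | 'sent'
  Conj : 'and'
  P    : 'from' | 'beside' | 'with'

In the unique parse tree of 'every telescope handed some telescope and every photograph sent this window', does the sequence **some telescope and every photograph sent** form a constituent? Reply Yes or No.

No

[S [S [NP [Det every] [N telescope]] [VP [V handed] [NP [Det some] [N telescope]]]] [Conj and] [S [NP [Det every] [N photograph]] [VP [V sent] [NP [Det this] [N window]]]]]
The smallest constituent containing 'some telescope and every photograph sent' is the S spanning 'every telescope handed some telescope and every photograph sent this window'; no single node in the tree dominates exactly the given words.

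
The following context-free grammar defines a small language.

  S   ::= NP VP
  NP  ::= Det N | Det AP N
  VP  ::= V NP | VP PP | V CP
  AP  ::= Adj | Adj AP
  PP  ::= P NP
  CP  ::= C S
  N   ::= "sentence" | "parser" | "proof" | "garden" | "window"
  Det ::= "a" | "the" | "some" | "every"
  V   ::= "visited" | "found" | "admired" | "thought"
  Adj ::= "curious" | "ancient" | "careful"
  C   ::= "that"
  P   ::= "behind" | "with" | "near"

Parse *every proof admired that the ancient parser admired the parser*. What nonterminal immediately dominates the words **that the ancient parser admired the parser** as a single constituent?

CP

[S [NP [Det every] [N proof]] [VP [V admired] [CP [C that] [S [NP [Det the] [AP [Adj ancient]] [N parser]] [VP [V admired] [NP [Det the] [N parser]]]]]]]
The span 'that the ancient parser admired the parser' is the CP node built by CP → C S.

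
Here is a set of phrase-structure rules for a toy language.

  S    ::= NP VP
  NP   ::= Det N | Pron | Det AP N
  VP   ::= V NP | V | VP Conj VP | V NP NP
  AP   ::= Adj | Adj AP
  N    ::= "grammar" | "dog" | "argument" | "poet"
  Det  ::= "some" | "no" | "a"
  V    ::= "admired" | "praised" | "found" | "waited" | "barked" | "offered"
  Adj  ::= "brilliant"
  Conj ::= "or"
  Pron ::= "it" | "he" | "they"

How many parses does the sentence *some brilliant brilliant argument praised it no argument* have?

1

[S [NP [Det some] [AP [Adj brilliant] [AP [Adj brilliant]]] [N argument]] [VP [V praised] [NP [Pron it]] [NP [Det no] [N argument]]]]
No rule offers an alternative attachment or grouping for any span, so this is the only derivation.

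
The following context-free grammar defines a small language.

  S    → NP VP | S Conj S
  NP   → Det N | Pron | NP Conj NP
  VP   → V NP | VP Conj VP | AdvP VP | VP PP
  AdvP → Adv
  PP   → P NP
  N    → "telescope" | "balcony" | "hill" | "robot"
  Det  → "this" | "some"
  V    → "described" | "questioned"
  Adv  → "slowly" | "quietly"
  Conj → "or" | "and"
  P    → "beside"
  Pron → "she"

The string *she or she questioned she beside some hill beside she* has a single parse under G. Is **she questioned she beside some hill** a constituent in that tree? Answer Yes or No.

No

[S [NP [NP [Pron she]] [Conj or] [NP [Pron she]]] [VP [VP [VP [V questioned] [NP [Pron she]]] [PP [P beside] [NP [Det some] [N hill]]]] [PP [P beside] [NP [Pron she]]]]]
The smallest constituent containing 'she questioned she beside some hill' is the S spanning 'she or she questioned she beside some hill beside she'; no single node in the tree dominates exactly the given words.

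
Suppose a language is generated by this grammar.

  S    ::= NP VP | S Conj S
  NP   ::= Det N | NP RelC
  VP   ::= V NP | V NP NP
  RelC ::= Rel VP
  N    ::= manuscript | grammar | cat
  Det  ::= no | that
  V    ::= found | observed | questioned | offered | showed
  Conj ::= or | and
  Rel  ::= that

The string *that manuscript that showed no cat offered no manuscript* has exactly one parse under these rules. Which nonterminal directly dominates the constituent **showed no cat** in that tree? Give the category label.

S
  NP
    NP
      Det: that
      N: manuscript
    RelC
      Rel: that
      VP
        V: showed
        NP
          Det: no
          N: cat
  VP
    V: offered
    NP
      Det: no
      N: manuscript
The span 'showed no cat' is the VP node built by VP → V NP.
Its mother is the RelC built by RelC → Rel VP.

RelC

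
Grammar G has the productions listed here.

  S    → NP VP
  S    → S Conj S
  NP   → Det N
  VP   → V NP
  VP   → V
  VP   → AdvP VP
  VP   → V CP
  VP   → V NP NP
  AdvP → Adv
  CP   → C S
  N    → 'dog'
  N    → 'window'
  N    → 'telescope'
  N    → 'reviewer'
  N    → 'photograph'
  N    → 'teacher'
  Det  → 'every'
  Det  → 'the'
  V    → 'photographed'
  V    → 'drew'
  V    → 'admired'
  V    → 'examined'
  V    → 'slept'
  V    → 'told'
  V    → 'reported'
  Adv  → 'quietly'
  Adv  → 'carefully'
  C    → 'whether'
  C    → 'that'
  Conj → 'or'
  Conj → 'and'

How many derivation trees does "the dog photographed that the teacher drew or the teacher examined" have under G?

The two bracketings:
[S [NP [Det the] [N dog]] [VP [V photographed] [CP [C that] [S [S [NP [Det the] [N teacher]] [VP [V drew]]] [Conj or] [S [NP [Det the] [N teacher]] [VP [V examined]]]]]]]
[S [S [NP [Det the] [N dog]] [VP [V photographed] [CP [C that] [S [NP [Det the] [N teacher]] [VP [V drew]]]]]] [Conj or] [S [NP [Det the] [N teacher]] [VP [V examined]]]]
The trees differ in how a recursive rule is bracketed over the same span.

2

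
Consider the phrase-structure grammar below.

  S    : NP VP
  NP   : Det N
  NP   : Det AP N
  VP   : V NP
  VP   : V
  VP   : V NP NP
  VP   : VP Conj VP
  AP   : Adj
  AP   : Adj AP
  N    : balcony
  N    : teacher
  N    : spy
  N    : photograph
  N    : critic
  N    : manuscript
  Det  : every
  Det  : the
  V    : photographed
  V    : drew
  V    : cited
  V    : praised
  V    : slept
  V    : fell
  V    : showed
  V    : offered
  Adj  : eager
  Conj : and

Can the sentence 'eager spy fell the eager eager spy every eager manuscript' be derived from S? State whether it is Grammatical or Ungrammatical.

Ungrammatical

For S → NP VP, no prefix of the string parses as an NP.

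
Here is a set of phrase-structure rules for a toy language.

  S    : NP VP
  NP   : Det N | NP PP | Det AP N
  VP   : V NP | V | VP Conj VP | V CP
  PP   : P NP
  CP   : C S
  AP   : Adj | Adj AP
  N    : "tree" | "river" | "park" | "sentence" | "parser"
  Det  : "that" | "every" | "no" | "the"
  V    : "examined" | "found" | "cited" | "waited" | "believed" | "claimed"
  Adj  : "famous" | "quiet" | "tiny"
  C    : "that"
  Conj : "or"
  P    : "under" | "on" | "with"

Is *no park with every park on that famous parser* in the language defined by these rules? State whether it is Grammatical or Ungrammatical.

For S → NP VP, every NP-prefix leaves a non-VP remainder: after 'no park' the remainder is not a VP; after 'no park with every park' the remainder is not a VP.

Ungrammatical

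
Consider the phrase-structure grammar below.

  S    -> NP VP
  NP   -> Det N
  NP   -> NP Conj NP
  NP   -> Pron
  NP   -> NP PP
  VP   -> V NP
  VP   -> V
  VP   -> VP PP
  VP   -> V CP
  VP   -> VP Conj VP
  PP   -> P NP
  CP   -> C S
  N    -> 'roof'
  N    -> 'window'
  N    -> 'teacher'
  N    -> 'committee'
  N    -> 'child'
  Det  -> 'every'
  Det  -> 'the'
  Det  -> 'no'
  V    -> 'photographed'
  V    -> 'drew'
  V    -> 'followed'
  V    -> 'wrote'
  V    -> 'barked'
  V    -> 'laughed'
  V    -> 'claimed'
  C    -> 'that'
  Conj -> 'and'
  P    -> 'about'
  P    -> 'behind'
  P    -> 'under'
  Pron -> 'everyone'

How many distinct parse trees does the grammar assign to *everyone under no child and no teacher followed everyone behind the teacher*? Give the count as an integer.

Two of the 4 distinct bracketings:
[S [NP [NP [NP [Pron everyone]] [PP [P under] [NP [Det no] [N child]]]] [Conj and] [NP [Det no] [N teacher]]] [VP [V followed] [NP [NP [Pron everyone]] [PP [P behind] [NP [Det the] [N teacher]]]]]]
[S [NP [NP [NP [Pron everyone]] [PP [P under] [NP [Det no] [N child]]]] [Conj and] [NP [Det no] [N teacher]]] [VP [VP [V followed] [NP [Pron everyone]]] [PP [P behind] [NP [Det the] [N teacher]]]]]
The difference turns on whether VP → VP PP is used at the relevant span, versus an alternative expansion of VP.

4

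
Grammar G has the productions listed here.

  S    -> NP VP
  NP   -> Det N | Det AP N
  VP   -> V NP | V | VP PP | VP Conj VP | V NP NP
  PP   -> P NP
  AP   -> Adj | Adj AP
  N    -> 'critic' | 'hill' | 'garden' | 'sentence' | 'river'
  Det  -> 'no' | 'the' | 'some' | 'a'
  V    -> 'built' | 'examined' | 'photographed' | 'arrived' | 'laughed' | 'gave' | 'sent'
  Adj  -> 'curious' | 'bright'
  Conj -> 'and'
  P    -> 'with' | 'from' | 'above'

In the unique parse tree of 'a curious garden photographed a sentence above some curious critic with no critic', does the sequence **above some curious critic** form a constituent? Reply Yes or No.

[S [NP [Det a] [AP [Adj curious]] [N garden]] [VP [VP [VP [V photographed] [NP [Det a] [N sentence]]] [PP [P above] [NP [Det some] [AP [Adj curious]] [N critic]]]] [PP [P with] [NP [Det no] [N critic]]]]]
The words 'above some curious critic' are exhaustively dominated by a single PP node (built by PP → P NP), so they form a constituent.

Yes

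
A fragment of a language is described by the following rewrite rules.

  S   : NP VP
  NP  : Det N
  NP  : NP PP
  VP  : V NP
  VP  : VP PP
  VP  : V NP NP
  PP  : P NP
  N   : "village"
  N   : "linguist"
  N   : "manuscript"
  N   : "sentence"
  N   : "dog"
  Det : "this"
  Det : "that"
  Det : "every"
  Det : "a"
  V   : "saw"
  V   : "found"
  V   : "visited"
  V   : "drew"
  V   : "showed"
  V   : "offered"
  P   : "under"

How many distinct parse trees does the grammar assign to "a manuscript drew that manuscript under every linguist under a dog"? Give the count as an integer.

Two of the 5 distinct bracketings:
[S [NP [Det a] [N manuscript]] [VP [V drew] [NP [NP [Det that] [N manuscript]] [PP [P under] [NP [NP [Det every] [N linguist]] [PP [P under] [NP [Det a] [N dog]]]]]]]]
[S [NP [Det a] [N manuscript]] [VP [V drew] [NP [NP [NP [Det that] [N manuscript]] [PP [P under] [NP [Det every] [N linguist]]]] [PP [P under] [NP [Det a] [N dog]]]]]]
The trees differ in how a recursive rule is bracketed over the same span.

5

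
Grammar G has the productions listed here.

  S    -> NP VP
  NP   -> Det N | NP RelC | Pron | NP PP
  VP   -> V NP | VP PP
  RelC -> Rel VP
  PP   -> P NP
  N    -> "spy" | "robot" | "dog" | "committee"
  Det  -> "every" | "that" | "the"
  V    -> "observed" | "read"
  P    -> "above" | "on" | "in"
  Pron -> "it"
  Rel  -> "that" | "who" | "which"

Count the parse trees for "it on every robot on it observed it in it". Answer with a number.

Two of the 4 distinct bracketings:
[S [NP [NP [Pron it]] [PP [P on] [NP [NP [Det every] [N robot]] [PP [P on] [NP [Pron it]]]]]] [VP [V observed] [NP [NP [Pron it]] [PP [P in] [NP [Pron it]]]]]]
[S [NP [NP [Pron it]] [PP [P on] [NP [NP [Det every] [N robot]] [PP [P on] [NP [Pron it]]]]]] [VP [VP [V observed] [NP [Pron it]]] [PP [P in] [NP [Pron it]]]]]
The difference turns on whether VP → VP PP is used at the relevant span, versus an alternative expansion of VP.

4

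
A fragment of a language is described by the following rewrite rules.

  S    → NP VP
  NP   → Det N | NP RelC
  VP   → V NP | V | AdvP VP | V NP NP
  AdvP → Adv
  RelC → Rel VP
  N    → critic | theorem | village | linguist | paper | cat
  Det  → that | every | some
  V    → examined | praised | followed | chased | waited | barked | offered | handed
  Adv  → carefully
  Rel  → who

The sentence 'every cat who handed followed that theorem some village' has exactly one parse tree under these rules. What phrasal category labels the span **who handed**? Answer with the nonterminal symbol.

RelC

[S [NP [NP [Det every] [N cat]] [RelC [Rel who] [VP [V handed]]]] [VP [V followed] [NP [Det that] [N theorem]] [NP [Det some] [N village]]]]
The span 'who handed' is the RelC node built by RelC → Rel VP.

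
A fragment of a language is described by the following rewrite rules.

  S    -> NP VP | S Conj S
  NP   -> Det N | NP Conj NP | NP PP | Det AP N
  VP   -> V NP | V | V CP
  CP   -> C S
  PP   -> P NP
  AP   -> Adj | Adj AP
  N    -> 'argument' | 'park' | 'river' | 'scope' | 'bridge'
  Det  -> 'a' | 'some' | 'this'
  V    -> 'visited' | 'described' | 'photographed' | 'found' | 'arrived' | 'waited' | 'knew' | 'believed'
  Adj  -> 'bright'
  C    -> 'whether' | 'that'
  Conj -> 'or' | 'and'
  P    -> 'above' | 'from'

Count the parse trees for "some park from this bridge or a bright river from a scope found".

Two of the 5 distinct bracketings:
[S [NP [NP [NP [Det some] [N park]] [PP [P from] [NP [Det this] [N bridge]]]] [Conj or] [NP [NP [Det a] [AP [Adj bright]] [N river]] [PP [P from] [NP [Det a] [N scope]]]]] [VP [V found]]]
[S [NP [NP [Det some] [N park]] [PP [P from] [NP [NP [Det this] [N bridge]] [Conj or] [NP [NP [Det a] [AP [Adj bright]] [N river]] [PP [P from] [NP [Det a] [N scope]]]]]]] [VP [V found]]]
The trees differ in how a recursive rule is bracketed over the same span.

5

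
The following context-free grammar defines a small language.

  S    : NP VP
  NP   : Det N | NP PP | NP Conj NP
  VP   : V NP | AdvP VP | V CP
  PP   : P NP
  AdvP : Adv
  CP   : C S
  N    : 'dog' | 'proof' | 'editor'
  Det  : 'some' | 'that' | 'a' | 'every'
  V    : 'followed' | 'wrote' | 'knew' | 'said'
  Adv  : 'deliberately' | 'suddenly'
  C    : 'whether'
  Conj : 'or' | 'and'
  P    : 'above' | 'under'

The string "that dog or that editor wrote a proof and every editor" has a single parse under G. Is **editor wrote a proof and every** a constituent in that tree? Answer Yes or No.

No

[S [NP [NP [Det that] [N dog]] [Conj or] [NP [Det that] [N editor]]] [VP [V wrote] [NP [NP [Det a] [N proof]] [Conj and] [NP [Det every] [N editor]]]]]
The smallest constituent containing 'editor wrote a proof and every' is the S spanning 'that dog or that editor wrote a proof and every editor'; no single node in the tree dominates exactly the given words.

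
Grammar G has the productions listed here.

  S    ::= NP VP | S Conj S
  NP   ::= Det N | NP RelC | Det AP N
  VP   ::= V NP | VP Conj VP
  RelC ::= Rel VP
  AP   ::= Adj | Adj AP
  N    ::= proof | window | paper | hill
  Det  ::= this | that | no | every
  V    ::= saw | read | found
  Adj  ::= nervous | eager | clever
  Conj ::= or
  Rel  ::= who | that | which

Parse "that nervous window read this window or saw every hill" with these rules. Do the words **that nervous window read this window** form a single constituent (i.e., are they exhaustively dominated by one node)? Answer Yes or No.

[S [NP [Det that] [AP [Adj nervous]] [N window]] [VP [VP [V read] [NP [Det this] [N window]]] [Conj or] [VP [V saw] [NP [Det every] [N hill]]]]]
The smallest constituent containing 'that nervous window read this window' is the S spanning 'that nervous window read this window or saw every hill'; no single node in the tree dominates exactly the given words.

No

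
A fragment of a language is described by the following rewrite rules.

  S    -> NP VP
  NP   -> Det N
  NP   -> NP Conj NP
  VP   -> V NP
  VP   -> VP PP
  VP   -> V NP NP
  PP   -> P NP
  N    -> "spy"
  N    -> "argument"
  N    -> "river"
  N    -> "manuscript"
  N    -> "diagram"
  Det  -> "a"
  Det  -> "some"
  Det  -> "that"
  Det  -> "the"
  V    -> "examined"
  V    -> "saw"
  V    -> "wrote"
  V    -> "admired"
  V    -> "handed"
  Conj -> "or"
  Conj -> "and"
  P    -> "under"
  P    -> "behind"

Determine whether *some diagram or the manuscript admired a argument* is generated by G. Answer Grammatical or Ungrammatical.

S
  NP
    NP
      Det: some
      N: diagram
    Conj: or
    NP
      Det: the
      N: manuscript
  VP
    V: admired
    NP
      Det: a
      N: argument
The bracketing above is licensed at every node by one of the given productions, with S at the root.

Grammatical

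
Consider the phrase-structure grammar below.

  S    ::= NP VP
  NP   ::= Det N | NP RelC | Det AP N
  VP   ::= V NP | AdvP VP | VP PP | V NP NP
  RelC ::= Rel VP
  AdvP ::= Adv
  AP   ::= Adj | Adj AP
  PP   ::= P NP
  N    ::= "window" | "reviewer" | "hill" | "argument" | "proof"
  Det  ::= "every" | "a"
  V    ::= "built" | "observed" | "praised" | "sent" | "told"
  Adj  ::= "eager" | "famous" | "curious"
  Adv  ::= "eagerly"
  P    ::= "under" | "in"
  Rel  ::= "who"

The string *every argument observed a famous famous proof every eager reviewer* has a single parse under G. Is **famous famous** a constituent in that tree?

[S [NP [Det every] [N argument]] [VP [V observed] [NP [Det a] [AP [Adj famous] [AP [Adj famous]]] [N proof]] [NP [Det every] [AP [Adj eager]] [N reviewer]]]]
The words 'famous famous' are exhaustively dominated by a single AP node (built by AP → Adj AP), so they form a constituent.

Yes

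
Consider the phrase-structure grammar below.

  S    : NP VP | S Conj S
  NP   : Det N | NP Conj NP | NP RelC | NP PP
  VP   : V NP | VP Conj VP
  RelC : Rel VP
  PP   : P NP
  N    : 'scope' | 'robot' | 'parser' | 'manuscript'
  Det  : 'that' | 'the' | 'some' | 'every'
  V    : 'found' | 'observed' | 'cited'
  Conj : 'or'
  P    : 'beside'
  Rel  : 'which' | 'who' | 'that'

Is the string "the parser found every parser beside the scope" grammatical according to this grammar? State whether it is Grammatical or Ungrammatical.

[S [NP [Det the] [N parser]] [VP [V found] [NP [NP [Det every] [N parser]] [PP [P beside] [NP [Det the] [N scope]]]]]]
Every word is introduced by a lexical rule and the phrasal rules combine the resulting categories into a single S.

Grammatical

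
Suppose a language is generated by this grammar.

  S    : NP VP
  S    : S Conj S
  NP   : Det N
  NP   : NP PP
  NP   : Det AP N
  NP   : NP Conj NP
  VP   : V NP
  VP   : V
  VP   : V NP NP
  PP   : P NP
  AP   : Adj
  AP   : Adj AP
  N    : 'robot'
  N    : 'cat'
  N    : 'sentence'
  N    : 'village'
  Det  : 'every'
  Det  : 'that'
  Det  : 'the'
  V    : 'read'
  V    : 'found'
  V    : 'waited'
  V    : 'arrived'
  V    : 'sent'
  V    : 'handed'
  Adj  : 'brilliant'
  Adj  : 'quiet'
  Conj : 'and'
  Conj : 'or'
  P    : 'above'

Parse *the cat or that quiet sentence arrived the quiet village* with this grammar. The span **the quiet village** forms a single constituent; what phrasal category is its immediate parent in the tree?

VP

S
  NP
    NP
      Det: the
      N: cat
    Conj: or
    NP
      Det: that
      AP
        Adj: quiet
      N: sentence
  VP
    V: arrived
    NP
      Det: the
      AP
        Adj: quiet
      N: village
The span 'the quiet village' is the NP node built by NP → Det AP N.
Its mother is the VP built by VP → V NP.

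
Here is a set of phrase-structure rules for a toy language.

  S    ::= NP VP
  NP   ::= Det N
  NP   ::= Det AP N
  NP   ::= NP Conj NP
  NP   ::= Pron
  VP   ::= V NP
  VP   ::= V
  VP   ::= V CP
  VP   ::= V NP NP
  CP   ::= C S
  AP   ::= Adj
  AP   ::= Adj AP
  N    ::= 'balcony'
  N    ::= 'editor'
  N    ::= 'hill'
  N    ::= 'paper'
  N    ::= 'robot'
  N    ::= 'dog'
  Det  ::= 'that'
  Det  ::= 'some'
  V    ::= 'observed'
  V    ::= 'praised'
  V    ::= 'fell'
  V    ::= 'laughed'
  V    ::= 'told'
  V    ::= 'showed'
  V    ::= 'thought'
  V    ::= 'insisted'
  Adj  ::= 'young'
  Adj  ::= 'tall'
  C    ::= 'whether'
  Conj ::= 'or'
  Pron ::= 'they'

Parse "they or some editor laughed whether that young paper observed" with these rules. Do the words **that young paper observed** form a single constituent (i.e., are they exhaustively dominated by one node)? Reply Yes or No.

[S [NP [NP [Pron they]] [Conj or] [NP [Det some] [N editor]]] [VP [V laughed] [CP [C whether] [S [NP [Det that] [AP [Adj young]] [N paper]] [VP [V observed]]]]]]
The words 'that young paper observed' are exhaustively dominated by a single S node (built by S → NP VP), so they form a constituent.

Yes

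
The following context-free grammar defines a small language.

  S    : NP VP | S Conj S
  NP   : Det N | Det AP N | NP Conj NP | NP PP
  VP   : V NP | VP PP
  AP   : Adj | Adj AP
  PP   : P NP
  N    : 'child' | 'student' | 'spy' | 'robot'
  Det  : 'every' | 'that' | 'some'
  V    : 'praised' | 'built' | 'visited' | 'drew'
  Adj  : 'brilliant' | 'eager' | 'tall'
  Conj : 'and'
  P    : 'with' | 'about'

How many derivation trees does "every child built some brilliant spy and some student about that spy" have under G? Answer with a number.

Two of the 3 distinct bracketings:
[S [NP [Det every] [N child]] [VP [V built] [NP [NP [Det some] [AP [Adj brilliant]] [N spy]] [Conj and] [NP [NP [Det some] [N student]] [PP [P about] [NP [Det that] [N spy]]]]]]]
[S [NP [Det every] [N child]] [VP [V built] [NP [NP [NP [Det some] [AP [Adj brilliant]] [N spy]] [Conj and] [NP [Det some] [N student]]] [PP [P about] [NP [Det that] [N spy]]]]]]
The trees differ in how a recursive rule is bracketed over the same span.

3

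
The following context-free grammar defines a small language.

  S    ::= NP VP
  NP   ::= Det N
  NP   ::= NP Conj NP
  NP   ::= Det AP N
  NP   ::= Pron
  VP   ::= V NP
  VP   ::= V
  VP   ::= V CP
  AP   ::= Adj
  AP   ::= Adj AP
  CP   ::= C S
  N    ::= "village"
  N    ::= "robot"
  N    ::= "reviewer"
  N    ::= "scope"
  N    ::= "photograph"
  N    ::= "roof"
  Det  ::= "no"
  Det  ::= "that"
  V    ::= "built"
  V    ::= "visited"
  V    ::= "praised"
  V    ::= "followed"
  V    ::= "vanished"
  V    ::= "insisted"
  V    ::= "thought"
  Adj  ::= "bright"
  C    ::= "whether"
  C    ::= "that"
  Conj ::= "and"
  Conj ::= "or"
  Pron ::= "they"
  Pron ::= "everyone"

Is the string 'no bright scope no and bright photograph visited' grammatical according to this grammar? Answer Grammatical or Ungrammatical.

An N word can never sit immediately before a Det word in any string this grammar generates, so the substring 'scope no' rules out a derivation.

Ungrammatical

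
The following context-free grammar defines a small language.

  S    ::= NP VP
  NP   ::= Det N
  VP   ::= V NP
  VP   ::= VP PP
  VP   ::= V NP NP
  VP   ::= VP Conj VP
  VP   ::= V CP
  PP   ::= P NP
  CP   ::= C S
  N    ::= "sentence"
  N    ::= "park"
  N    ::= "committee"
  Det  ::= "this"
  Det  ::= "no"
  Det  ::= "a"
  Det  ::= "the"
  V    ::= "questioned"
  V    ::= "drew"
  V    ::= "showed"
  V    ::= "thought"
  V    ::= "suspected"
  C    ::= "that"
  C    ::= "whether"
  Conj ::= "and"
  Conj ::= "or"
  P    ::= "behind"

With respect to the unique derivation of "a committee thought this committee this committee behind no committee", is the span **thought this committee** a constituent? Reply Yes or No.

[S [NP [Det a] [N committee]] [VP [VP [V thought] [NP [Det this] [N committee]] [NP [Det this] [N committee]]] [PP [P behind] [NP [Det no] [N committee]]]]]
The smallest constituent containing 'thought this committee' is the VP spanning 'thought this committee this committee'; no single node in the tree dominates exactly the given words.

No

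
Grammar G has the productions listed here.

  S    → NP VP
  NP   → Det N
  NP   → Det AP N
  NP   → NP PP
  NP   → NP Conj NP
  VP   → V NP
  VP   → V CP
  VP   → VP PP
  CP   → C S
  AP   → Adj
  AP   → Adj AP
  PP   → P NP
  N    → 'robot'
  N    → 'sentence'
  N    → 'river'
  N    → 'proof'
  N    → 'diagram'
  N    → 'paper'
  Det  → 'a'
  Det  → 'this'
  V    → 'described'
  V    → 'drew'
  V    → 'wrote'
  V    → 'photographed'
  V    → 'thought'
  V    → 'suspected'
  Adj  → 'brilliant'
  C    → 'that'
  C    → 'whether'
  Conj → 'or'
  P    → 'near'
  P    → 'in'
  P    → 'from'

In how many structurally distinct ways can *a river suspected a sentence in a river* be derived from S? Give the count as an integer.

2

The two bracketings:
[S [NP [Det a] [N river]] [VP [V suspected] [NP [NP [Det a] [N sentence]] [PP [P in] [NP [Det a] [N river]]]]]]
[S [NP [Det a] [N river]] [VP [VP [V suspected] [NP [Det a] [N sentence]]] [PP [P in] [NP [Det a] [N river]]]]]
The difference turns on whether NP → NP PP is used at the relevant span, versus an alternative expansion of NP.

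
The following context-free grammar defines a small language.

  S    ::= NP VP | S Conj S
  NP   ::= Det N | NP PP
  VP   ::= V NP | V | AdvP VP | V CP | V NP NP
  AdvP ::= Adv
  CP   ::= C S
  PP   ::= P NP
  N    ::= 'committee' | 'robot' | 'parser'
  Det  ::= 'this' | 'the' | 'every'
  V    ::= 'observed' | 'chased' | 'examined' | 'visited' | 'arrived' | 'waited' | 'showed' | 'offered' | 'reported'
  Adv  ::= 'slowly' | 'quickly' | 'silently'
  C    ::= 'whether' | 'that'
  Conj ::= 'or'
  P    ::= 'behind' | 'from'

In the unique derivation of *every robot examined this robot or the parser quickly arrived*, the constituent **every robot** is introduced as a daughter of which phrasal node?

S

[S [S [NP [Det every] [N robot]] [VP [V examined] [NP [Det this] [N robot]]]] [Conj or] [S [NP [Det the] [N parser]] [VP [AdvP [Adv quickly]] [VP [V arrived]]]]]
The span 'every robot' is the NP node built by NP → Det N.
Its mother is the S built by S → NP VP.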